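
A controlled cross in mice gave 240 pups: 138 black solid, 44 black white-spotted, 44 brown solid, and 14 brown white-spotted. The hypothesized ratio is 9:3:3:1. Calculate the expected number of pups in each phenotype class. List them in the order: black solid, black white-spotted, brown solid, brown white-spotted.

135, 45, 45, 15

The 9:3:3:1 ratio has 16 parts, so with N = 240 the expected counts are:
  black solid: 240 × 9/16 = 135
  black white-spotted: 240 × 3/16 = 45
  brown solid: 240 × 3/16 = 45
  brown white-spotted: 240 × 1/16 = 15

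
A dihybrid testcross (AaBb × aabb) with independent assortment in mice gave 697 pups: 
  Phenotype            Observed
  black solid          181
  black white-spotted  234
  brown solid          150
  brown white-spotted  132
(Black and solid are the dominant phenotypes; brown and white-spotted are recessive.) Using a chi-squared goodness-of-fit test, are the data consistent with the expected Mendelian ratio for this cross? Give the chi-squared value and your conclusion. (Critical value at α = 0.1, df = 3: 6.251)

34.369; not consistent

A dihybrid testcross with independent assortment gives a 1:1:1:1 ratio.
The 1:1:1:1 ratio has 4 parts, so with N = 697 the expected counts are:
  black solid: 697 × 1/4 = 174.25
  black white-spotted: 697 × 1/4 = 174.25
  brown solid: 697 × 1/4 = 174.25
  brown white-spotted: 697 × 1/4 = 174.25
χ² = Σ (O − E)² / E
  black solid: (181 − 174.25)² / 174.25 = 0.2615
  black white-spotted: (234 − 174.25)² / 174.25 = 20.4882
  brown solid: (150 − 174.25)² / 174.25 = 3.3748
  brown white-spotted: (132 − 174.25)² / 174.25 = 10.2443
χ² = 0.2615 + 20.4882 + 3.3748 + 10.2443 = 34.3688 ≈ 34.369
Degrees of freedom = 4 − 1 = 3; critical value at α = 0.1 is 6.251.
Since 34.369 > 6.251, we reject the null hypothesis — the data do not fit the 1:1:1:1 ratio.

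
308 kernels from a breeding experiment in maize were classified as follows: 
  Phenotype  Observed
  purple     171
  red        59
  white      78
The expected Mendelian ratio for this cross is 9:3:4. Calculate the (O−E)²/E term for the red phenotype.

Under the 9:3:4 hypothesis (Σ ratio = 16, N = 308):
  purple: 308 × 9/16 = 173.25
  red: 308 × 3/16 = 57.75
  white: 308 × 4/16 = 77
Contribution of red: (59 − 57.75)² / 57.75 = 0.0271

0.027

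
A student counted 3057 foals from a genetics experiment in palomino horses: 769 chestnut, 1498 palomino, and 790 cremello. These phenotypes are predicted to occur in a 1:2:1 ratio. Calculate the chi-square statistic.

1.506

Total ratio parts = 4. Expected numbers out of 3057:
  chestnut: 3057 × 1/4 = 764.25
  palomino: 3057 × 2/4 = 1528.5
  cremello: 3057 × 1/4 = 764.25
χ² = Σ (O − E)² / E
  chestnut: (769 − 764.25)² / 764.25 = 0.0295
  palomino: (1498 − 1528.5)² / 1528.5 = 0.6086
  cremello: (790 − 764.25)² / 764.25 = 0.8676
χ² = 0.0295 + 0.6086 + 0.8676 = 1.5057 ≈ 1.506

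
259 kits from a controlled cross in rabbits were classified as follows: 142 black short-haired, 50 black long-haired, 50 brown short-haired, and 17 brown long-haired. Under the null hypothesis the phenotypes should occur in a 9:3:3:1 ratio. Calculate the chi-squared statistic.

0.219

The 9:3:3:1 ratio has 16 parts, so with N = 259 the expected counts are:
  black short-haired: 259 × 9/16 = 145.6875
  black long-haired: 259 × 3/16 = 48.5625
  brown short-haired: 259 × 3/16 = 48.5625
  brown long-haired: 259 × 1/16 = 16.1875
χ² = Σ (O − E)² / E
  black short-haired: (142 − 145.6875)² / 145.6875 = 0.0933
  black long-haired: (50 − 48.5625)² / 48.5625 = 0.0426
  brown short-haired: (50 − 48.5625)² / 48.5625 = 0.0426
  brown long-haired: (17 − 16.1875)² / 16.1875 = 0.0408
χ² = 0.0933 + 0.0426 + 0.0426 + 0.0408 = 0.2193 ≈ 0.219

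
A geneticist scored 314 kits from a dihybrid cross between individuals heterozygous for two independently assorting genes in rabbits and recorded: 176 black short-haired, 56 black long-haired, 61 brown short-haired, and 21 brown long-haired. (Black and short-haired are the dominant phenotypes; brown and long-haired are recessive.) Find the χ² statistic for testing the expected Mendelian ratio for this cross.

A dihybrid F₂ with independent assortment and complete dominance at both loci gives a 9:3:3:1 phenotypic ratio.
The 9:3:3:1 ratio has 16 parts, so with N = 314 the expected counts are:
  black short-haired: 314 × 9/16 = 176.625
  black long-haired: 314 × 3/16 = 58.875
  brown short-haired: 314 × 3/16 = 58.875
  brown long-haired: 314 × 1/16 = 19.625
χ² = Σ (O − E)² / E
  black short-haired: (176 − 176.625)² / 176.625 = 0.0022
  black long-haired: (56 − 58.875)² / 58.875 = 0.1404
  brown short-haired: (61 − 58.875)² / 58.875 = 0.0767
  brown long-haired: (21 − 19.625)² / 19.625 = 0.0963
χ² = 0.0022 + 0.1404 + 0.0767 + 0.0963 = 0.3156 ≈ 0.316

0.316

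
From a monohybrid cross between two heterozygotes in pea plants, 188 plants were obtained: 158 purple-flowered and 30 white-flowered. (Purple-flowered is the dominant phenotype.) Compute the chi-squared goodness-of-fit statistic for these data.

For a monohybrid cross between heterozygotes with complete dominance, the expected phenotypic ratio is 3:1.
Expected counts for N = 188 under a 3:1 ratio (total parts = 4):
  purple-flowered: 188 × 3/4 = 141
  white-flowered: 188 × 1/4 = 47
χ² = Σ (O − E)² / E
  purple-flowered: (158 − 141)² / 141 = 2.0496
  white-flowered: (30 − 47)² / 47 = 6.1489
χ² = 2.0496 + 6.1489 = 8.1985 ≈ 8.199

8.199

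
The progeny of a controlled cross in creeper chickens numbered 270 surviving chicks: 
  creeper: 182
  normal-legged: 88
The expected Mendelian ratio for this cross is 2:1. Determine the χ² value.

0.067

Total ratio parts = 3. Expected numbers out of 270:
  creeper: 270 × 2/3 = 180
  normal-legged: 270 × 1/3 = 90
χ² = Σ (O − E)² / E
  creeper: (182 − 180)² / 180 = 0.0222
  normal-legged: (88 − 90)² / 90 = 0.0444
χ² = 0.0222 + 0.0444 = 0.0666 ≈ 0.067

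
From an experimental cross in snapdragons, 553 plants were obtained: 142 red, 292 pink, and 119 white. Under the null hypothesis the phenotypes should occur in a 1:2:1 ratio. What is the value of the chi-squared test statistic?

The 1:2:1 ratio has 4 parts, so with N = 553 the expected counts are:
  red: 553 × 1/4 = 138.25
  pink: 553 × 2/4 = 276.5
  white: 553 × 1/4 = 138.25
χ² = Σ (O − E)² / E
  red: (142 − 138.25)² / 138.25 = 0.1017
  pink: (292 − 276.5)² / 276.5 = 0.8689
  white: (119 − 138.25)² / 138.25 = 2.6804
χ² = 0.1017 + 0.8689 + 2.6804 = 3.651

3.651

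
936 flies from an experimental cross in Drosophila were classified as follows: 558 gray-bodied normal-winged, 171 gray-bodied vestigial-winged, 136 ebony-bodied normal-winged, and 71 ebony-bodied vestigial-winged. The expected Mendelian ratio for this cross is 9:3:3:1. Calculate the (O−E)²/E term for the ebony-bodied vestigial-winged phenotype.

Under the 9:3:3:1 hypothesis (Σ ratio = 16, N = 936):
  gray-bodied normal-winged: 936 × 9/16 = 526.5
  gray-bodied vestigial-winged: 936 × 3/16 = 175.5
  ebony-bodied normal-winged: 936 × 3/16 = 175.5
  ebony-bodied vestigial-winged: 936 × 1/16 = 58.5
Contribution of ebony-bodied vestigial-winged: (71 − 58.5)² / 58.5 = 2.6709

2.671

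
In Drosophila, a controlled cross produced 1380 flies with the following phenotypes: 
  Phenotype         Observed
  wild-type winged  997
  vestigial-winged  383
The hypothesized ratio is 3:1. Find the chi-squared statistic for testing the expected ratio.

Under the 3:1 hypothesis (Σ ratio = 4, N = 1380):
  wild-type winged: 1380 × 3/4 = 1035
  vestigial-winged: 1380 × 1/4 = 345
χ² = Σ (O − E)² / E
  wild-type winged: (997 − 1035)² / 1035 = 1.3952
  vestigial-winged: (383 − 345)² / 345 = 4.1855
χ² = 1.3952 + 4.1855 = 5.5807 ≈ 5.581

5.581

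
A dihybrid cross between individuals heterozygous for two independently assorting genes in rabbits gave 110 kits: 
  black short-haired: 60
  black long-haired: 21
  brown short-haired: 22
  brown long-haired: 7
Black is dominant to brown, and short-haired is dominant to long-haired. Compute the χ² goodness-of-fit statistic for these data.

A dihybrid F₂ with independent assortment and complete dominance at both loci gives a 9:3:3:1 phenotypic ratio.
Total ratio parts = 16. Expected numbers out of 110:
  black short-haired: 110 × 9/16 = 61.875
  black long-haired: 110 × 3/16 = 20.625
  brown short-haired: 110 × 3/16 = 20.625
  brown long-haired: 110 × 1/16 = 6.875
χ² = Σ (O − E)² / E
  black short-haired: (60 − 61.875)² / 61.875 = 0.0568
  black long-haired: (21 − 20.625)² / 20.625 = 0.0068
  brown short-haired: (22 − 20.625)² / 20.625 = 0.0917
  brown long-haired: (7 − 6.875)² / 6.875 = 0.0023
χ² = 0.0568 + 0.0068 + 0.0917 + 0.0023 = 0.1576 ≈ 0.158

0.158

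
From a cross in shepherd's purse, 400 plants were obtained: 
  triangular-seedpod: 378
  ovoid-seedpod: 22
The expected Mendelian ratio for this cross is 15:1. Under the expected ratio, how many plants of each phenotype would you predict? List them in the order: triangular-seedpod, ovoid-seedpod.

Total ratio parts = 16. Expected numbers out of 400:
  triangular-seedpod: 400 × 15/16 = 375
  ovoid-seedpod: 400 × 1/16 = 25

375, 25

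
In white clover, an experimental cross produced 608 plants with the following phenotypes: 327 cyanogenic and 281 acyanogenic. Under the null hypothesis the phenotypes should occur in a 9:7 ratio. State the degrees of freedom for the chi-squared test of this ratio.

A goodness-of-fit test with 2 phenotype classes has df = 2 − 1 = 1.

1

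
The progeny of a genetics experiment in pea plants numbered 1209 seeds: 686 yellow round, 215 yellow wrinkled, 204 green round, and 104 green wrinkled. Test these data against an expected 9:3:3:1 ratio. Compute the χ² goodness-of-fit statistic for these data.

13.627

The 9:3:3:1 ratio has 16 parts, so with N = 1209 the expected counts are:
  yellow round: 1209 × 9/16 = 680.0625
  yellow wrinkled: 1209 × 3/16 = 226.6875
  green round: 1209 × 3/16 = 226.6875
  green wrinkled: 1209 × 1/16 = 75.5625
χ² = Σ (O − E)² / E
  yellow round: (686 − 680.0625)² / 680.0625 = 0.0518
  yellow wrinkled: (215 − 226.6875)² / 226.6875 = 0.6026
  green round: (204 − 226.6875)² / 226.6875 = 2.2706
  green wrinkled: (104 − 75.5625)² / 75.5625 = 10.7023
χ² = 0.0518 + 0.6026 + 2.2706 + 10.7023 = 13.6273 ≈ 13.627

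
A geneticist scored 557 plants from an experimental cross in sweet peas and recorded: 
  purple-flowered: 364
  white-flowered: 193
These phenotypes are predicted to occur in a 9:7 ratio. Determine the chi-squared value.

The 9:7 ratio has 16 parts, so with N = 557 the expected counts are:
  purple-flowered: 557 × 9/16 = 313.3125
  white-flowered: 557 × 7/16 = 243.6875
χ² = Σ (O − E)² / E
  purple-flowered: (364 − 313.3125)² / 313.3125 = 8.2002
  white-flowered: (193 − 243.6875)² / 243.6875 = 10.5431
χ² = 8.2002 + 10.5431 = 18.7433 ≈ 18.743

18.743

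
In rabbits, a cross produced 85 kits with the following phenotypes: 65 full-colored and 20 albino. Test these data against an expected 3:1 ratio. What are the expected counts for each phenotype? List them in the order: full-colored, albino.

Under the 3:1 hypothesis (Σ ratio = 4, N = 85):
  full-colored: 85 × 3/4 = 63.75
  albino: 85 × 1/4 = 21.25

63.75, 21.25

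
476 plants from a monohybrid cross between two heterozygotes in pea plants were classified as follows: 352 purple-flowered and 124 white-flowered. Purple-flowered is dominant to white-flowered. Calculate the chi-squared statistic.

For a monohybrid cross between heterozygotes with complete dominance, the expected phenotypic ratio is 3:1.
Under the 3:1 hypothesis (Σ ratio = 4, N = 476):
  purple-flowered: 476 × 3/4 = 357
  white-flowered: 476 × 1/4 = 119
χ² = Σ (O − E)² / E
  purple-flowered: (352 − 357)² / 357 = 0.0700
  white-flowered: (124 − 119)² / 119 = 0.2101
χ² = 0.0700 + 0.2101 = 0.2801 ≈ 0.280

0.280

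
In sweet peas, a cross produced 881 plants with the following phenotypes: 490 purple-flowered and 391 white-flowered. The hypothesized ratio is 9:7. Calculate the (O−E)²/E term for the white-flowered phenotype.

0.080

Total ratio parts = 16. Expected numbers out of 881:
  purple-flowered: 881 × 9/16 = 495.5625
  white-flowered: 881 × 7/16 = 385.4375
Contribution of white-flowered: (391 − 385.4375)² / 385.4375 = 0.0803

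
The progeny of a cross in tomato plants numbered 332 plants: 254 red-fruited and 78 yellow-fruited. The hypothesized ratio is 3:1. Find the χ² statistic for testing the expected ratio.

Under the 3:1 hypothesis (Σ ratio = 4, N = 332):
  red-fruited: 332 × 3/4 = 249
  yellow-fruited: 332 × 1/4 = 83
χ² = Σ (O − E)² / E
  red-fruited: (254 − 249)² / 249 = 0.1004
  yellow-fruited: (78 − 83)² / 83 = 0.3012
χ² = 0.1004 + 0.3012 = 0.4016 ≈ 0.402

0.402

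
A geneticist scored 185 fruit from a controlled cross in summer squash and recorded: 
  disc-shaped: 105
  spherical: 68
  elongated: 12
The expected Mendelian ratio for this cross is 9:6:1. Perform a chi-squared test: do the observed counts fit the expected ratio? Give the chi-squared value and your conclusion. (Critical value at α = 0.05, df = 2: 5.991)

0.052; consistent

The 9:6:1 ratio has 16 parts, so with N = 185 the expected counts are:
  disc-shaped: 185 × 9/16 = 104.0625
  spherical: 185 × 6/16 = 69.375
  elongated: 185 × 1/16 = 11.5625
χ² = Σ (O − E)² / E
  disc-shaped: (105 − 104.0625)² / 104.0625 = 0.0084
  spherical: (68 − 69.375)² / 69.375 = 0.0273
  elongated: (12 − 11.5625)² / 11.5625 = 0.0166
χ² = 0.0084 + 0.0273 + 0.0166 = 0.0523 ≈ 0.052
Degrees of freedom = 3 − 1 = 2; critical value at α = 0.05 is 5.991.
Since 0.052 < 5.991, we fail to reject the null hypothesis — the data are consistent with the 9:6:1 ratio.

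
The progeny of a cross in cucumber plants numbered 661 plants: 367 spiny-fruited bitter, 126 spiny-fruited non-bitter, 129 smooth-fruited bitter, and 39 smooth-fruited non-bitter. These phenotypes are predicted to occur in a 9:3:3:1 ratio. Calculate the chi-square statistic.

Under the 9:3:3:1 hypothesis (Σ ratio = 16, N = 661):
  spiny-fruited bitter: 661 × 9/16 = 371.8125
  spiny-fruited non-bitter: 661 × 3/16 = 123.9375
  smooth-fruited bitter: 661 × 3/16 = 123.9375
  smooth-fruited non-bitter: 661 × 1/16 = 41.3125
χ² = Σ (O − E)² / E
  spiny-fruited bitter: (367 − 371.8125)² / 371.8125 = 0.0623
  spiny-fruited non-bitter: (126 − 123.9375)² / 123.9375 = 0.0343
  smooth-fruited bitter: (129 − 123.9375)² / 123.9375 = 0.2068
  smooth-fruited non-bitter: (39 − 41.3125)² / 41.3125 = 0.1294
χ² = 0.0623 + 0.0343 + 0.2068 + 0.1294 = 0.4328 ≈ 0.433

0.433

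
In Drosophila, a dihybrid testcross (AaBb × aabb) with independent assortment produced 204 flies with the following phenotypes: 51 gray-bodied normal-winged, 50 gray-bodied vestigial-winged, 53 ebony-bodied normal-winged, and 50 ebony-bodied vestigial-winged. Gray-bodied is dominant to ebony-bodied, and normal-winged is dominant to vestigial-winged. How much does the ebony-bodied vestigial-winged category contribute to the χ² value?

A dihybrid testcross with independent assortment gives a 1:1:1:1 ratio.
Under the 1:1:1:1 hypothesis (Σ ratio = 4, N = 204):
  gray-bodied normal-winged: 204 × 1/4 = 51
  gray-bodied vestigial-winged: 204 × 1/4 = 51
  ebony-bodied normal-winged: 204 × 1/4 = 51
  ebony-bodied vestigial-winged: 204 × 1/4 = 51
Contribution of ebony-bodied vestigial-winged: (50 − 51)² / 51 = 0.0196

0.020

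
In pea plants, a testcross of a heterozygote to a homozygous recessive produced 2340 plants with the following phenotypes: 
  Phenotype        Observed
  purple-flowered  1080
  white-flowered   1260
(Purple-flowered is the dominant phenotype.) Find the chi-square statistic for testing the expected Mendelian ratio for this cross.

13.846

A testcross of a heterozygote (Aa × aa) gives a 1:1 phenotypic ratio.
Under the 1:1 hypothesis (Σ ratio = 2, N = 2340):
  purple-flowered: 2340 × 1/2 = 1170
  white-flowered: 2340 × 1/2 = 1170
χ² = Σ (O − E)² / E
  purple-flowered: (1080 − 1170)² / 1170 = 6.9231
  white-flowered: (1260 − 1170)² / 1170 = 6.9231
χ² = 6.9231 + 6.9231 = 13.8462 ≈ 13.846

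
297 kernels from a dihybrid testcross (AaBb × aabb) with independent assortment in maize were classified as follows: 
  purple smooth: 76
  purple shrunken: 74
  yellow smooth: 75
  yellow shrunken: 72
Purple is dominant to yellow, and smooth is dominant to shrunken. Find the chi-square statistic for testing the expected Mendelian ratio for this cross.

0.118

A dihybrid testcross with independent assortment gives a 1:1:1:1 ratio.
The 1:1:1:1 ratio has 4 parts, so with N = 297 the expected counts are:
  purple smooth: 297 × 1/4 = 74.25
  purple shrunken: 297 × 1/4 = 74.25
  yellow smooth: 297 × 1/4 = 74.25
  yellow shrunken: 297 × 1/4 = 74.25
χ² = Σ (O − E)² / E
  purple smooth: (76 − 74.25)² / 74.25 = 0.0412
  purple shrunken: (74 − 74.25)² / 74.25 = 0.0008
  yellow smooth: (75 − 74.25)² / 74.25 = 0.0076
  yellow shrunken: (72 − 74.25)² / 74.25 = 0.0682
χ² = 0.0412 + 0.0008 + 0.0076 + 0.0682 = 0.1178 ≈ 0.118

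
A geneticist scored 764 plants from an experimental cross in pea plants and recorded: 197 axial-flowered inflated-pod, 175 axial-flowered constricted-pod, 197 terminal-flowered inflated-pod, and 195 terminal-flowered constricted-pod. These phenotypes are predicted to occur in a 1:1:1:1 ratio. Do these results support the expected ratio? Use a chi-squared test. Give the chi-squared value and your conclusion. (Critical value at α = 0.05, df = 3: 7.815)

1.801; consistent

Expected counts for N = 764 under a 1:1:1:1 ratio (total parts = 4):
  axial-flowered inflated-pod: 764 × 1/4 = 191
  axial-flowered constricted-pod: 764 × 1/4 = 191
  terminal-flowered inflated-pod: 764 × 1/4 = 191
  terminal-flowered constricted-pod: 764 × 1/4 = 191
χ² = Σ (O − E)² / E
  axial-flowered inflated-pod: (197 − 191)² / 191 = 0.1885
  axial-flowered constricted-pod: (175 − 191)² / 191 = 1.3403
  terminal-flowered inflated-pod: (197 − 191)² / 191 = 0.1885
  terminal-flowered constricted-pod: (195 − 191)² / 191 = 0.0838
χ² = 0.1885 + 1.3403 + 0.1885 + 0.0838 = 1.8011 ≈ 1.801
Degrees of freedom = 4 − 1 = 3; critical value at α = 0.05 is 7.815.
Since 1.801 < 7.815, we fail to reject the null hypothesis — the data are consistent with the 1:1:1:1 ratio.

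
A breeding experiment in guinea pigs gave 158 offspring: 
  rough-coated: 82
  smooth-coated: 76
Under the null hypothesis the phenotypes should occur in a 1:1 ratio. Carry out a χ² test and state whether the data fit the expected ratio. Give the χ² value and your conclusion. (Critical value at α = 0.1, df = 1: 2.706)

0.228; consistent

The 1:1 ratio has 2 parts, so with N = 158 the expected counts are:
  rough-coated: 158 × 1/2 = 79
  smooth-coated: 158 × 1/2 = 79
χ² = Σ (O − E)² / E
  rough-coated: (82 − 79)² / 79 = 0.1139
  smooth-coated: (76 − 79)² / 79 = 0.1139
χ² = 0.1139 + 0.1139 = 0.2278 ≈ 0.228
Degrees of freedom = 2 − 1 = 1; critical value at α = 0.1 is 2.706.
Since 0.228 < 2.706, we fail to reject the null hypothesis — the data are consistent with the 1:1 ratio.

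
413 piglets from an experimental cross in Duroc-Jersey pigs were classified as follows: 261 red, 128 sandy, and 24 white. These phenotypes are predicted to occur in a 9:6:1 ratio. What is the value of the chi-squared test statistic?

8.333

The 9:6:1 ratio has 16 parts, so with N = 413 the expected counts are:
  red: 413 × 9/16 = 232.3125
  sandy: 413 × 6/16 = 154.875
  white: 413 × 1/16 = 25.8125
χ² = Σ (O − E)² / E
  red: (261 − 232.3125)² / 232.3125 = 3.5425
  sandy: (128 − 154.875)² / 154.875 = 4.6635
  white: (24 − 25.8125)² / 25.8125 = 0.1273
χ² = 3.5425 + 4.6635 + 0.1273 = 8.3333 ≈ 8.333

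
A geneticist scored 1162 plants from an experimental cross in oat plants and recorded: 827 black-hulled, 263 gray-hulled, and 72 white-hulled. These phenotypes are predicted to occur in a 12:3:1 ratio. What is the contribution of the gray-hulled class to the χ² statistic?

9.346

The 12:3:1 ratio has 16 parts, so with N = 1162 the expected counts are:
  black-hulled: 1162 × 12/16 = 871.5
  gray-hulled: 1162 × 3/16 = 217.875
  white-hulled: 1162 × 1/16 = 72.625
Contribution of gray-hulled: (263 − 217.875)² / 217.875 = 9.3460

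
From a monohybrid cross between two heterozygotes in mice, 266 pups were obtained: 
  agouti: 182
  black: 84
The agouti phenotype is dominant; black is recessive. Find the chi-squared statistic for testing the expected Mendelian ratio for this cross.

For a monohybrid cross between heterozygotes with complete dominance, the expected phenotypic ratio is 3:1.
Expected counts for N = 266 under a 3:1 ratio (total parts = 4):
  agouti: 266 × 3/4 = 199.5
  black: 266 × 1/4 = 66.5
χ² = Σ (O − E)² / E
  agouti: (182 − 199.5)² / 199.5 = 1.5351
  black: (84 − 66.5)² / 66.5 = 4.6053
χ² = 1.5351 + 4.6053 = 6.1404 ≈ 6.140

6.140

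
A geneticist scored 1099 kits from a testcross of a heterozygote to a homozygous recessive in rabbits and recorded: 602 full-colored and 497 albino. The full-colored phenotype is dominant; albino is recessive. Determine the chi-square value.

10.032

A testcross of a heterozygote (Aa × aa) gives a 1:1 phenotypic ratio.
Expected counts for N = 1099 under a 1:1 ratio (total parts = 2):
  full-colored: 1099 × 1/2 = 549.5
  albino: 1099 × 1/2 = 549.5
χ² = Σ (O − E)² / E
  full-colored: (602 − 549.5)² / 549.5 = 5.0159
  albino: (497 − 549.5)² / 549.5 = 5.0159
χ² = 5.0159 + 5.0159 = 10.0318 ≈ 10.032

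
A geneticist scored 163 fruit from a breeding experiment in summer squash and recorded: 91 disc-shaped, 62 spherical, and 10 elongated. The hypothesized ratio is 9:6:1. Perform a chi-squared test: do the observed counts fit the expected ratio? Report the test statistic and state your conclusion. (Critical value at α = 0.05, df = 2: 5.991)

The 9:6:1 ratio has 16 parts, so with N = 163 the expected counts are:
  disc-shaped: 163 × 9/16 = 91.6875
  spherical: 163 × 6/16 = 61.125
  elongated: 163 × 1/16 = 10.1875
χ² = Σ (O − E)² / E
  disc-shaped: (91 − 91.6875)² / 91.6875 = 0.0052
  spherical: (62 − 61.125)² / 61.125 = 0.0125
  elongated: (10 − 10.1875)² / 10.1875 = 0.0035
χ² = 0.0052 + 0.0125 + 0.0035 = 0.0212 ≈ 0.021
Degrees of freedom = 3 − 1 = 2; critical value at α = 0.05 is 5.991.
Since 0.021 < 5.991, we fail to reject the null hypothesis — the data are consistent with the 9:6:1 ratio.

0.021; consistent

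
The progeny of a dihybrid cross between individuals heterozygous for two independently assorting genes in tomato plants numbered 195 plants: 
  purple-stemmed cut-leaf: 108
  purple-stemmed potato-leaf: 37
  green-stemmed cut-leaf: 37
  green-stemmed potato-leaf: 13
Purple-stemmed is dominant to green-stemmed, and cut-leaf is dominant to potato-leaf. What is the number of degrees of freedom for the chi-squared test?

A dihybrid F₂ with independent assortment and complete dominance at both loci gives a 9:3:3:1 phenotypic ratio.
A goodness-of-fit test with 4 phenotype classes has df = 4 − 1 = 3.

3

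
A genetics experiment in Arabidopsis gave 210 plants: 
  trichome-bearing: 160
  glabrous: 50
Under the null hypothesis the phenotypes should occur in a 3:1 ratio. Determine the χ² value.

Under the 3:1 hypothesis (Σ ratio = 4, N = 210):
  trichome-bearing: 210 × 3/4 = 157.5
  glabrous: 210 × 1/4 = 52.5
χ² = Σ (O − E)² / E
  trichome-bearing: (160 − 157.5)² / 157.5 = 0.0397
  glabrous: (50 − 52.5)² / 52.5 = 0.1190
χ² = 0.0397 + 0.1190 = 0.1587 ≈ 0.159

0.159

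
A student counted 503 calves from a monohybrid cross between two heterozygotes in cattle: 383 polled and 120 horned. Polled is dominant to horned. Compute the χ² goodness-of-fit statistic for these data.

0.351

For a monohybrid cross between heterozygotes with complete dominance, the expected phenotypic ratio is 3:1.
Expected counts for N = 503 under a 3:1 ratio (total parts = 4):
  polled: 503 × 3/4 = 377.25
  horned: 503 × 1/4 = 125.75
χ² = Σ (O − E)² / E
  polled: (383 − 377.25)² / 377.25 = 0.0876
  horned: (120 − 125.75)² / 125.75 = 0.2629
χ² = 0.0876 + 0.2629 = 0.3505 ≈ 0.351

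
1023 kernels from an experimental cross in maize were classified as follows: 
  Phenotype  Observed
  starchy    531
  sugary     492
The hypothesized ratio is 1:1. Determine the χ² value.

Total ratio parts = 2. Expected numbers out of 1023:
  starchy: 1023 × 1/2 = 511.5
  sugary: 1023 × 1/2 = 511.5
χ² = Σ (O − E)² / E
  starchy: (531 − 511.5)² / 511.5 = 0.7434
  sugary: (492 − 511.5)² / 511.5 = 0.7434
χ² = 0.7434 + 0.7434 = 1.4868 ≈ 1.487

1.487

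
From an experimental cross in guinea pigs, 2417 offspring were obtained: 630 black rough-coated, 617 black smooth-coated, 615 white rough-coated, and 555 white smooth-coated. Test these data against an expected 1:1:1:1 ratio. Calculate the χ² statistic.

The 1:1:1:1 ratio has 4 parts, so with N = 2417 the expected counts are:
  black rough-coated: 2417 × 1/4 = 604.25
  black smooth-coated: 2417 × 1/4 = 604.25
  white rough-coated: 2417 × 1/4 = 604.25
  white smooth-coated: 2417 × 1/4 = 604.25
χ² = Σ (O − E)² / E
  black rough-coated: (630 − 604.25)² / 604.25 = 1.0973
  black smooth-coated: (617 − 604.25)² / 604.25 = 0.2690
  white rough-coated: (615 − 604.25)² / 604.25 = 0.1912
  white smooth-coated: (555 − 604.25)² / 604.25 = 4.0142
χ² = 1.0973 + 0.2690 + 0.1912 + 4.0142 = 5.5717 ≈ 5.572

5.572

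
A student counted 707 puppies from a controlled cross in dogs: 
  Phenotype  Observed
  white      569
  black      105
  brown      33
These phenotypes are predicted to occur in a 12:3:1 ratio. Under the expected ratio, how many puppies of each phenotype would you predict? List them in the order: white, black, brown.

530.25, 132.5625, 44.1875

Expected counts for N = 707 under a 12:3:1 ratio (total parts = 16):
  white: 707 × 12/16 = 530.25
  black: 707 × 3/16 = 132.5625
  brown: 707 × 1/16 = 44.1875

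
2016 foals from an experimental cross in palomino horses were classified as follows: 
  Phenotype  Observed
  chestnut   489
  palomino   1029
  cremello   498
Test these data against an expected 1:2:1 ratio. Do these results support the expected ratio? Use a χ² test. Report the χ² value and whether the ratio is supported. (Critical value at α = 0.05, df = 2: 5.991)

0.955; consistent

Total ratio parts = 4. Expected numbers out of 2016:
  chestnut: 2016 × 1/4 = 504
  palomino: 2016 × 2/4 = 1008
  cremello: 2016 × 1/4 = 504
χ² = Σ (O − E)² / E
  chestnut: (489 − 504)² / 504 = 0.4464
  palomino: (1029 − 1008)² / 1008 = 0.4375
  cremello: (498 − 504)² / 504 = 0.0714
χ² = 0.4464 + 0.4375 + 0.0714 = 0.9553 ≈ 0.955
Degrees of freedom = 3 − 1 = 2; critical value at α = 0.05 is 5.991.
Since 0.955 < 5.991, we fail to reject the null hypothesis — the data are consistent with the 1:2:1 ratio.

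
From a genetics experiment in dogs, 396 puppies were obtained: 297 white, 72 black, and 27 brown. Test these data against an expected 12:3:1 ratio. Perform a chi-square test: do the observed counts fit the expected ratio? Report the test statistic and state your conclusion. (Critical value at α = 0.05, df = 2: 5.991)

0.273; consistent

The 12:3:1 ratio has 16 parts, so with N = 396 the expected counts are:
  white: 396 × 12/16 = 297
  black: 396 × 3/16 = 74.25
  brown: 396 × 1/16 = 24.75
χ² = Σ (O − E)² / E
  white: (297 − 297)² / 297 = 0.0000
  black: (72 − 74.25)² / 74.25 = 0.0682
  brown: (27 − 24.75)² / 24.75 = 0.2045
χ² = 0.0000 + 0.0682 + 0.2045 = 0.2727 ≈ 0.273
Degrees of freedom = 3 − 1 = 2; critical value at α = 0.05 is 5.991.
Since 0.273 < 5.991, we fail to reject the null hypothesis — the data are consistent with the 12:3:1 ratio.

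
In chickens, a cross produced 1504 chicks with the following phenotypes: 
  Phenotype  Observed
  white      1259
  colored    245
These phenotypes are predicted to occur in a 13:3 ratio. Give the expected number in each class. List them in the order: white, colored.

1222, 282

Under the 13:3 hypothesis (Σ ratio = 16, N = 1504):
  white: 1504 × 13/16 = 1222
  colored: 1504 × 3/16 = 282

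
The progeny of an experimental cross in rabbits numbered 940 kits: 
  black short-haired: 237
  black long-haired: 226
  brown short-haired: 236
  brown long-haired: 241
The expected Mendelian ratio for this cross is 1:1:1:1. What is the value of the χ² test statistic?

0.519

Total ratio parts = 4. Expected numbers out of 940:
  black short-haired: 940 × 1/4 = 235
  black long-haired: 940 × 1/4 = 235
  brown short-haired: 940 × 1/4 = 235
  brown long-haired: 940 × 1/4 = 235
χ² = Σ (O − E)² / E
  black short-haired: (237 − 235)² / 235 = 0.0170
  black long-haired: (226 − 235)² / 235 = 0.3447
  brown short-haired: (236 − 235)² / 235 = 0.0043
  brown long-haired: (241 − 235)² / 235 = 0.1532
χ² = 0.0170 + 0.3447 + 0.0043 + 0.1532 = 0.5192 ≈ 0.519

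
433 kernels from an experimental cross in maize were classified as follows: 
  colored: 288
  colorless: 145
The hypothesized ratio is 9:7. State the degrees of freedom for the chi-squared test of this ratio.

A goodness-of-fit test with 2 phenotype classes has df = 2 − 1 = 1.

1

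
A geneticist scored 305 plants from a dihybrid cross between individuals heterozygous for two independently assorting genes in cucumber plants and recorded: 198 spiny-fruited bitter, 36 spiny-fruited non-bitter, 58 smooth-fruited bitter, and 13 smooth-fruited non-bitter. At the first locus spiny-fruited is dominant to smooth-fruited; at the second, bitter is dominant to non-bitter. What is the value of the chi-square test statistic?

A dihybrid F₂ with independent assortment and complete dominance at both loci gives a 9:3:3:1 phenotypic ratio.
Total ratio parts = 16. Expected numbers out of 305:
  spiny-fruited bitter: 305 × 9/16 = 171.5625
  spiny-fruited non-bitter: 305 × 3/16 = 57.1875
  smooth-fruited bitter: 305 × 3/16 = 57.1875
  smooth-fruited non-bitter: 305 × 1/16 = 19.0625
χ² = Σ (O − E)² / E
  spiny-fruited bitter: (198 − 171.5625)² / 171.5625 = 4.0740
  spiny-fruited non-bitter: (36 − 57.1875)² / 57.1875 = 7.8498
  smooth-fruited bitter: (58 − 57.1875)² / 57.1875 = 0.0115
  smooth-fruited non-bitter: (13 − 19.0625)² / 19.0625 = 1.9281
χ² = 4.0740 + 7.8498 + 0.0115 + 1.9281 = 13.8634 ≈ 13.863

13.863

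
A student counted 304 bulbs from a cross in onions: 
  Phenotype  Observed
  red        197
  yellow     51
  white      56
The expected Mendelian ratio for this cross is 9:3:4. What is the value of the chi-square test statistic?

Expected counts for N = 304 under a 9:3:4 ratio (total parts = 16):
  red: 304 × 9/16 = 171
  yellow: 304 × 3/16 = 57
  white: 304 × 4/16 = 76
χ² = Σ (O − E)² / E
  red: (197 − 171)² / 171 = 3.9532
  yellow: (51 − 57)² / 57 = 0.6316
  white: (56 − 76)² / 76 = 5.2632
χ² = 3.9532 + 0.6316 + 5.2632 = 9.848

9.848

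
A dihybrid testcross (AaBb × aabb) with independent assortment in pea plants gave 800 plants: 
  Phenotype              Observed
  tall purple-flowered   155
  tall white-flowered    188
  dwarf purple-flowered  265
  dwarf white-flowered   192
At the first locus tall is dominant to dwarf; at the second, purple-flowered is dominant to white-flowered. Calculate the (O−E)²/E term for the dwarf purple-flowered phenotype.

A dihybrid testcross with independent assortment gives a 1:1:1:1 ratio.
Expected counts for N = 800 under a 1:1:1:1 ratio (total parts = 4):
  tall purple-flowered: 800 × 1/4 = 200
  tall white-flowered: 800 × 1/4 = 200
  dwarf purple-flowered: 800 × 1/4 = 200
  dwarf white-flowered: 800 × 1/4 = 200
Contribution of dwarf purple-flowered: (265 − 200)² / 200 = 21.1250

21.125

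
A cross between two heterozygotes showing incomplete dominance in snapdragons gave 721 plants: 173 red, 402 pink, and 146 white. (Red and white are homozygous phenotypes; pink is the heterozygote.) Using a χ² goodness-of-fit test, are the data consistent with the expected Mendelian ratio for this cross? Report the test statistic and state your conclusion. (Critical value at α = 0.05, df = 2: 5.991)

11.577; not consistent

With incomplete dominance, a heterozygote × heterozygote cross gives a 1:2:1 phenotypic ratio.
The 1:2:1 ratio has 4 parts, so with N = 721 the expected counts are:
  red: 721 × 1/4 = 180.25
  pink: 721 × 2/4 = 360.5
  white: 721 × 1/4 = 180.25
χ² = Σ (O − E)² / E
  red: (173 − 180.25)² / 180.25 = 0.2916
  pink: (402 − 360.5)² / 360.5 = 4.7774
  white: (146 − 180.25)² / 180.25 = 6.5080
χ² = 0.2916 + 4.7774 + 6.5080 = 11.577
Degrees of freedom = 3 − 1 = 2; critical value at α = 0.05 is 5.991.
Since 11.577 > 5.991, we reject the null hypothesis — the data do not fit the 1:2:1 ratio.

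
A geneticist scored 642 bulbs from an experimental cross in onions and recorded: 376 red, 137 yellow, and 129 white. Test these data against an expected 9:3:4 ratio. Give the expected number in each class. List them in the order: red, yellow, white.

Under the 9:3:4 hypothesis (Σ ratio = 16, N = 642):
  red: 642 × 9/16 = 361.125
  yellow: 642 × 3/16 = 120.375
  white: 642 × 4/16 = 160.5

361.125, 120.375, 160.5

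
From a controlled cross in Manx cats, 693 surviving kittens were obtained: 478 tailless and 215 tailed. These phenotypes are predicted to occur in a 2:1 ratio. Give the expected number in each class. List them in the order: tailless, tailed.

Total ratio parts = 3. Expected numbers out of 693:
  tailless: 693 × 2/3 = 462
  tailed: 693 × 1/3 = 231

462, 231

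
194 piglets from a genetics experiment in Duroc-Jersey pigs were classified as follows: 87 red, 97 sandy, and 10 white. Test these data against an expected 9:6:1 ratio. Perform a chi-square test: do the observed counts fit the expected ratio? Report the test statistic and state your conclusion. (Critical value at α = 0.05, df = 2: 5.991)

12.942; not consistent

The 9:6:1 ratio has 16 parts, so with N = 194 the expected counts are:
  red: 194 × 9/16 = 109.125
  sandy: 194 × 6/16 = 72.75
  white: 194 × 1/16 = 12.125
χ² = Σ (O − E)² / E
  red: (87 − 109.125)² / 109.125 = 4.4858
  sandy: (97 − 72.75)² / 72.75 = 8.0833
  white: (10 − 12.125)² / 12.125 = 0.3724
χ² = 4.4858 + 8.0833 + 0.3724 = 12.9415 ≈ 12.942
Degrees of freedom = 3 − 1 = 2; critical value at α = 0.05 is 5.991.
Since 12.942 > 5.991, we reject the null hypothesis — the data do not fit the 9:6:1 ratio.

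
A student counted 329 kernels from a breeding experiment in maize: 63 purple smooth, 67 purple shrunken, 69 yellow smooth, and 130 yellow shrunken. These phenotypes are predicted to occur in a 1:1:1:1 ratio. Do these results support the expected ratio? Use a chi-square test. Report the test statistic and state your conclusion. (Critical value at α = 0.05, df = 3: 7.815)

37.188; not consistent

Total ratio parts = 4. Expected numbers out of 329:
  purple smooth: 329 × 1/4 = 82.25
  purple shrunken: 329 × 1/4 = 82.25
  yellow smooth: 329 × 1/4 = 82.25
  yellow shrunken: 329 × 1/4 = 82.25
χ² = Σ (O − E)² / E
  purple smooth: (63 − 82.25)² / 82.25 = 4.5053
  purple shrunken: (67 − 82.25)² / 82.25 = 2.8275
  yellow smooth: (69 − 82.25)² / 82.25 = 2.1345
  yellow shrunken: (130 − 82.25)² / 82.25 = 27.7211
χ² = 4.5053 + 2.8275 + 2.1345 + 27.7211 = 37.1884 ≈ 37.188
Degrees of freedom = 4 − 1 = 3; critical value at α = 0.05 is 7.815.
Since 37.188 > 7.815, we reject the null hypothesis — the data do not fit the 1:1:1:1 ratio.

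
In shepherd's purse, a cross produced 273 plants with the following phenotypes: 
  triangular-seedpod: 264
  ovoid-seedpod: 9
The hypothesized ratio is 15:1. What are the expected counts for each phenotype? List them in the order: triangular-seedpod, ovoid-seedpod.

255.9375, 17.0625

Under the 15:1 hypothesis (Σ ratio = 16, N = 273):
  triangular-seedpod: 273 × 15/16 = 255.9375
  ovoid-seedpod: 273 × 1/16 = 17.0625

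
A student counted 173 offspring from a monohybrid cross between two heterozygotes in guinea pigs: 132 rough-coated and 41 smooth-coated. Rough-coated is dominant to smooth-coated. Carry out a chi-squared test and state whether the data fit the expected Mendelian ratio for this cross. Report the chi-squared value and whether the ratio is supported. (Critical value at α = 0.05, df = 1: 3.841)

0.156; consistent

For a monohybrid cross between heterozygotes with complete dominance, the expected phenotypic ratio is 3:1.
Expected counts for N = 173 under a 3:1 ratio (total parts = 4):
  rough-coated: 173 × 3/4 = 129.75
  smooth-coated: 173 × 1/4 = 43.25
χ² = Σ (O − E)² / E
  rough-coated: (132 − 129.75)² / 129.75 = 0.0390
  smooth-coated: (41 − 43.25)² / 43.25 = 0.1171
χ² = 0.0390 + 0.1171 = 0.1561 ≈ 0.156
Degrees of freedom = 2 − 1 = 1; critical value at α = 0.05 is 3.841.
Since 0.156 < 3.841, we fail to reject the null hypothesis — the data are consistent with the 3:1 ratio.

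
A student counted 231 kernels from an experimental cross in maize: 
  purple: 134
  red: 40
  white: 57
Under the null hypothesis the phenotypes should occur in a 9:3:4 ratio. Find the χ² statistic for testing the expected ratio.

Expected counts for N = 231 under a 9:3:4 ratio (total parts = 16):
  purple: 231 × 9/16 = 129.9375
  red: 231 × 3/16 = 43.3125
  white: 231 × 4/16 = 57.75
χ² = Σ (O − E)² / E
  purple: (134 − 129.9375)² / 129.9375 = 0.1270
  red: (40 − 43.3125)² / 43.3125 = 0.2533
  white: (57 − 57.75)² / 57.75 = 0.0097
χ² = 0.1270 + 0.2533 + 0.0097 = 0.390

0.390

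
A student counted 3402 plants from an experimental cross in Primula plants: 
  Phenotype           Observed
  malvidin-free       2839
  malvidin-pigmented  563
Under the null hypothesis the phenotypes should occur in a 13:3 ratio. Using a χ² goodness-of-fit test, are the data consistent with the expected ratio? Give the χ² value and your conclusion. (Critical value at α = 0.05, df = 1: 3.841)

Expected counts for N = 3402 under a 13:3 ratio (total parts = 16):
  malvidin-free: 3402 × 13/16 = 2764.125
  malvidin-pigmented: 3402 × 3/16 = 637.875
χ² = Σ (O − E)² / E
  malvidin-free: (2839 − 2764.125)² / 2764.125 = 2.0282
  malvidin-pigmented: (563 − 637.875)² / 637.875 = 8.7890
χ² = 2.0282 + 8.7890 = 10.8172 ≈ 10.817
Degrees of freedom = 2 − 1 = 1; critical value at α = 0.05 is 3.841.
Since 10.817 > 3.841, we reject the null hypothesis — the data do not fit the 13:3 ratio.

10.817; not consistent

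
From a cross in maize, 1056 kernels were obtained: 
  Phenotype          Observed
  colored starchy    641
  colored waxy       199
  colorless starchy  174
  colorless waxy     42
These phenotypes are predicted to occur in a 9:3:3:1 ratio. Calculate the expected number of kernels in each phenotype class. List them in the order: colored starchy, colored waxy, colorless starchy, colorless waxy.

The 9:3:3:1 ratio has 16 parts, so with N = 1056 the expected counts are:
  colored starchy: 1056 × 9/16 = 594
  colored waxy: 1056 × 3/16 = 198
  colorless starchy: 1056 × 3/16 = 198
  colorless waxy: 1056 × 1/16 = 66

594, 198, 198, 66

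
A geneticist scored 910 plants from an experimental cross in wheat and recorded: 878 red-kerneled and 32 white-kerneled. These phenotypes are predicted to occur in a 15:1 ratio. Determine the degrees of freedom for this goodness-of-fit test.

A goodness-of-fit test with 2 phenotype classes has df = 2 − 1 = 1.

1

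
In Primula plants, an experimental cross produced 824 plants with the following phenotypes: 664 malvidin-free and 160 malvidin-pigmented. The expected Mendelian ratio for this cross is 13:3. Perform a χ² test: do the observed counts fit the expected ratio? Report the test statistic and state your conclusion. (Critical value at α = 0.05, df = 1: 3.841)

0.241; consistent

Total ratio parts = 16. Expected numbers out of 824:
  malvidin-free: 824 × 13/16 = 669.5
  malvidin-pigmented: 824 × 3/16 = 154.5
χ² = Σ (O − E)² / E
  malvidin-free: (664 − 669.5)² / 669.5 = 0.0452
  malvidin-pigmented: (160 − 154.5)² / 154.5 = 0.1958
χ² = 0.0452 + 0.1958 = 0.241
Degrees of freedom = 2 − 1 = 1; critical value at α = 0.05 is 3.841.
Since 0.241 < 3.841, we fail to reject the null hypothesis — the data are consistent with the 13:3 ratio.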